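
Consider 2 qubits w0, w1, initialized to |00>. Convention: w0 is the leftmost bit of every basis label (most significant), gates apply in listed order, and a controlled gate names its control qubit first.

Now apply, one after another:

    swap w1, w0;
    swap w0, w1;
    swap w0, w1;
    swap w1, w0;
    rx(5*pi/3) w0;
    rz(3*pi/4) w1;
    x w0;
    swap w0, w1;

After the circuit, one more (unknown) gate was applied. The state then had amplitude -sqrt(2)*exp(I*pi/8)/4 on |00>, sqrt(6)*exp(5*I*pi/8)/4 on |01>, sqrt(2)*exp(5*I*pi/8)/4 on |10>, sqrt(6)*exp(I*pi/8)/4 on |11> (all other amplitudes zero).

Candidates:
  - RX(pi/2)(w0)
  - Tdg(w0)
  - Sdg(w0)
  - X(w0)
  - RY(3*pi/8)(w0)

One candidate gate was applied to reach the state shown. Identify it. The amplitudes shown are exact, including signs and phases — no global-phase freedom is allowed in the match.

The applied gate was RX(pi/2)(w0). Key observation: the block from step 1 through step 4 cancels to the identity and can be dropped.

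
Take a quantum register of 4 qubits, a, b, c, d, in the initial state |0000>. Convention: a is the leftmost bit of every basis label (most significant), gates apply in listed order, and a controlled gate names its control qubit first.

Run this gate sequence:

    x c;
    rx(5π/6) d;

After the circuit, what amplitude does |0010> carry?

The amplitude on |0010> is -sqrt(2)/4 + sqrt(6)/4.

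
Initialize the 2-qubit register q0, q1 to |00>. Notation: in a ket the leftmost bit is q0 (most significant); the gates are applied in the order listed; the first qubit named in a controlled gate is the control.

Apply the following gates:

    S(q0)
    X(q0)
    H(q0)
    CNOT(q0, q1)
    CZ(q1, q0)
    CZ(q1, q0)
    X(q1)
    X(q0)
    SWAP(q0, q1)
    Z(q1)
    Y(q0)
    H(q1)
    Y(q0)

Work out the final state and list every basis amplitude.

The final amplitudes are -1/2 on |00>, -1/2 on |01>, -1/2 on |10>, 1/2 on |11>.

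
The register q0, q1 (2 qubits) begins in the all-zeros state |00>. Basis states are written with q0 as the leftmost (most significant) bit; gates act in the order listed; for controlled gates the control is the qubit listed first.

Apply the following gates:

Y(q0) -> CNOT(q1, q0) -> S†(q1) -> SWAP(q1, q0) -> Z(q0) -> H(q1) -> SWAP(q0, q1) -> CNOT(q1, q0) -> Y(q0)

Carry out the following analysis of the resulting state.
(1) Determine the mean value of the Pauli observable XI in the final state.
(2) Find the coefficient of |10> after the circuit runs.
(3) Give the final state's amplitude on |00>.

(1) In the final state, XI has expectation 1.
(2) The amplitude on |10> is -sqrt(2)/2.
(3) The amplitude on |00> is -sqrt(2)/2.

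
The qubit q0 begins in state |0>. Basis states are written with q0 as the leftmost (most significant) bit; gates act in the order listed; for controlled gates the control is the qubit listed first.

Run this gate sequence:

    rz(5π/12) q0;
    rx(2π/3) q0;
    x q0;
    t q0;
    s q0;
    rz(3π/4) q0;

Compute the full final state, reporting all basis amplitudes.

The final amplitudes are sqrt(3)*exp(11*I*pi/12)/2 on |0>, exp(11*I*pi/12)/2 on |1>.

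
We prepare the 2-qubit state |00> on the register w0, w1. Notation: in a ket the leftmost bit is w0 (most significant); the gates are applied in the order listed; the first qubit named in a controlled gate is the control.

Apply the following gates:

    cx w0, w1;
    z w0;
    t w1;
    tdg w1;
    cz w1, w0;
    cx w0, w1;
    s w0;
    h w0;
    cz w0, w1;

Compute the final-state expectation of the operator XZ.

The observable XZ averages to 1.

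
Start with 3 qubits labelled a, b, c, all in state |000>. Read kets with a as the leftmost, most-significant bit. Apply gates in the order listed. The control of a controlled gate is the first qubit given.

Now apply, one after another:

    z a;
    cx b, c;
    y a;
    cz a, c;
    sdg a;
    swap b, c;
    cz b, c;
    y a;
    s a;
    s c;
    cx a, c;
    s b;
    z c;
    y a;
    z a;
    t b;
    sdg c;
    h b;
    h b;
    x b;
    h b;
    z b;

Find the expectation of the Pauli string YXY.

In the final state, YXY has expectation 0. Key observation: the block from step 19 through step 22 cancels to the identity and can be dropped.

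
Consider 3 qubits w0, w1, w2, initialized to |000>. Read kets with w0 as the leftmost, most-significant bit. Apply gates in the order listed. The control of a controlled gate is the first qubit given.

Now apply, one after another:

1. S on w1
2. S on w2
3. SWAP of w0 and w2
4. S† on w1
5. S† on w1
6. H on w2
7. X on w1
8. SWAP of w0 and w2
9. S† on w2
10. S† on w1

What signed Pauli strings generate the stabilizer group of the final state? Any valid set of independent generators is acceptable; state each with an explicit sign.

The stabilizer group can be generated by +XII, -IZI, +IIZ, among other valid generating sets.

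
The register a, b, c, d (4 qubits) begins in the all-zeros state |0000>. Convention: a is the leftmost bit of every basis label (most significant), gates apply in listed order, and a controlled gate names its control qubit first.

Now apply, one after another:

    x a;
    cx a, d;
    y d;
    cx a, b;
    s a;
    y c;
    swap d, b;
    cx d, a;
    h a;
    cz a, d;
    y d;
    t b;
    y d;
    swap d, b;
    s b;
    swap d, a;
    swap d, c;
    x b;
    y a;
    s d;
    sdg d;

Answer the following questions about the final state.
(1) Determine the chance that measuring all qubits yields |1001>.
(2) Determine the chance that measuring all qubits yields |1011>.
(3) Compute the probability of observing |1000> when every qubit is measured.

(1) Outcome |1001> occurs with probability 1/2. Key observation: the block from step 20 through step 21 cancels to the identity and can be dropped.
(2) Outcome |1011> occurs with probability 1/2.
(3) Outcome |1000> occurs with probability 0.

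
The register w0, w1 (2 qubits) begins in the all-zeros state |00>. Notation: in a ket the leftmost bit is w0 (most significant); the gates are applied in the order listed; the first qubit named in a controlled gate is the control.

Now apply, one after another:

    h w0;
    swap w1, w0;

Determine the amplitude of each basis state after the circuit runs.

The resulting statevector has amplitude sqrt(2)/2 on |00>, sqrt(2)/2 on |01>, 0 on |10>, 0 on |11>.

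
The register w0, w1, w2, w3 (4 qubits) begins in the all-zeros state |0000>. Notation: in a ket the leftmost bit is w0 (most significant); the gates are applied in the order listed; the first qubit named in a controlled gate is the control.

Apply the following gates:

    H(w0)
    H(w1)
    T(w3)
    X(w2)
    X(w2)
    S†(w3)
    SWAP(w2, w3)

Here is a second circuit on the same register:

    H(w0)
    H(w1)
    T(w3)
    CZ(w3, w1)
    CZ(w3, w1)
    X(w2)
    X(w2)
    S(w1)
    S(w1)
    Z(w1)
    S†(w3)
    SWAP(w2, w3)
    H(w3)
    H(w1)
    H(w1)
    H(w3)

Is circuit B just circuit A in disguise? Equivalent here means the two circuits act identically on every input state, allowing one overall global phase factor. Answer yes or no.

Yes — the two circuits implement the same unitary up to a global phase.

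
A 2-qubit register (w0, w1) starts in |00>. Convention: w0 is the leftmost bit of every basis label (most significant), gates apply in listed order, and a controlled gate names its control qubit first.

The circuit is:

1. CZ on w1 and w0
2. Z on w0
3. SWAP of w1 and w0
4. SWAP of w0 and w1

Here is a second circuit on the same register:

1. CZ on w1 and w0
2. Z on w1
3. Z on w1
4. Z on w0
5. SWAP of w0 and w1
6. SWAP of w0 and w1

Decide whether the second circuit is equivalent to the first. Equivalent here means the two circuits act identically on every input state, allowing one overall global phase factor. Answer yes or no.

Yes: on every input state the two circuits agree up to one overall phase factor.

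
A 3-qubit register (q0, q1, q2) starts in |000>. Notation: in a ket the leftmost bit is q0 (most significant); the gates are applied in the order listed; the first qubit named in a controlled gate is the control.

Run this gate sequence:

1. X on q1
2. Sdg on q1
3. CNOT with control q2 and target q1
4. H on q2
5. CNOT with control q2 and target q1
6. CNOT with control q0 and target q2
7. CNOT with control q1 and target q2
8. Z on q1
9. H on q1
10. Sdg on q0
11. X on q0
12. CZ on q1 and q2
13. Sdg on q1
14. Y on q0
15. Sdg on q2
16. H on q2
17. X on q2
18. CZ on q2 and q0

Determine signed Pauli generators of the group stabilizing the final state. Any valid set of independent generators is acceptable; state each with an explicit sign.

The final state is stabilized by the group generated by -IIX, +ZII, -IZI; other independent generating sets are equally valid.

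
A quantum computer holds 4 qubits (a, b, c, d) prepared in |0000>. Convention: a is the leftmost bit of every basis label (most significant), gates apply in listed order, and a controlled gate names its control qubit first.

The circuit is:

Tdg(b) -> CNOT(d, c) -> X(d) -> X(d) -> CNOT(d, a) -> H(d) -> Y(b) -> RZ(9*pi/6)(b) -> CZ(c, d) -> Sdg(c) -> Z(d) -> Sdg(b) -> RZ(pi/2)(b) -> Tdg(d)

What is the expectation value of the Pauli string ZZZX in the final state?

In the final state, ZZZX has expectation sqrt(2)/2. Key observation: gates 3-4 undo each other exactly, leaving only the rest of the circuit to track.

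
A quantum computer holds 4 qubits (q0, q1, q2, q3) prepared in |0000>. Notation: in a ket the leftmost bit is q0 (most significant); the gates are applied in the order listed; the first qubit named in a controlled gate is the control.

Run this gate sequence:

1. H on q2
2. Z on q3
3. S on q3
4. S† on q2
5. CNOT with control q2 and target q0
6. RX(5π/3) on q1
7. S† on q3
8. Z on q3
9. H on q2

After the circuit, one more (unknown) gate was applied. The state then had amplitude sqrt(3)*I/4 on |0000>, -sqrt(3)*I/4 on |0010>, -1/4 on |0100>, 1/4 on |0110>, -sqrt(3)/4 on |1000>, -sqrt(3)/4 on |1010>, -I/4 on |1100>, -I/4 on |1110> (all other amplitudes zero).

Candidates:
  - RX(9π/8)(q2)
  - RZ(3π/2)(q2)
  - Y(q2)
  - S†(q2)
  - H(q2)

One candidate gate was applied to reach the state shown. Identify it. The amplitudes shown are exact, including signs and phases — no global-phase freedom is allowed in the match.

The unique candidate consistent with the amplitudes is Y(q2).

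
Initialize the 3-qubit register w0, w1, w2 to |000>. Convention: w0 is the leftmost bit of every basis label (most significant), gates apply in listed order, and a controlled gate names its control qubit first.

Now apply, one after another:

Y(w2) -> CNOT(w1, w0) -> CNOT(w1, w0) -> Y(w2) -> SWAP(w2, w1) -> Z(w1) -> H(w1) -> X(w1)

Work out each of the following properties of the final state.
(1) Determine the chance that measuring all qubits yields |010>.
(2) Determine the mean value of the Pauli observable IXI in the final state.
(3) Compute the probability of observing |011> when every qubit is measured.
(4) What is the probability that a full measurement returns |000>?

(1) Outcome |010> occurs with probability 1/2. Key observation: the block from step 1 through step 4 cancels to the identity and can be dropped.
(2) The expectation value of IXI is 1.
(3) Outcome |011> occurs with probability 0.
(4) A full measurement returns |000> with probability 1/2.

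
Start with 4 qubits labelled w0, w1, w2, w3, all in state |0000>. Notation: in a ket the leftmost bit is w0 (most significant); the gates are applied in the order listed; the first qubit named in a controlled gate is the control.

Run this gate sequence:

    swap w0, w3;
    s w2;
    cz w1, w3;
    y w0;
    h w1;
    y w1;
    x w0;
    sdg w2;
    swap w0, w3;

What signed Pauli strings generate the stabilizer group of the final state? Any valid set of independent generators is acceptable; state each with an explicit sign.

The stabilizer group can be generated by -IXII, +ZIII, +IIZI, +IIIZ, among other valid generating sets.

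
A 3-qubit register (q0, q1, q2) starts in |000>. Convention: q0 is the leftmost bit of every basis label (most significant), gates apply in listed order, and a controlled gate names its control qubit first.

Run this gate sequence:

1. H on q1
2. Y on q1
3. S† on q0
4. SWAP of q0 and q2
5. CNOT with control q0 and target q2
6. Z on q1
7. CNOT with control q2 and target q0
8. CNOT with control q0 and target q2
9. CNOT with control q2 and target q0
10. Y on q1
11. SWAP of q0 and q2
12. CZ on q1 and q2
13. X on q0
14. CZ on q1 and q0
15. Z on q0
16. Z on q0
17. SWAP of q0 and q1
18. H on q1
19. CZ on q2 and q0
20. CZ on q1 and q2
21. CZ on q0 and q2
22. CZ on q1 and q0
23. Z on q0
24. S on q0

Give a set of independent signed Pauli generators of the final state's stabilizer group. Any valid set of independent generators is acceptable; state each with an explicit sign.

The stabilizer group can be generated by -YZI, -ZXI, +IIZ, among other valid generating sets.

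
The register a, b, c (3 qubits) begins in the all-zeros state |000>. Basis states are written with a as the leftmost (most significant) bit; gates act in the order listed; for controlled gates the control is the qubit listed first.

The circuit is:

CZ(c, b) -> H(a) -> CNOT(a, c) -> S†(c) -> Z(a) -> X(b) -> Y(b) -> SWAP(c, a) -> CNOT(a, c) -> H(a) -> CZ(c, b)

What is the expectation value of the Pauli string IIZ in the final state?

In the final state, IIZ has expectation 1.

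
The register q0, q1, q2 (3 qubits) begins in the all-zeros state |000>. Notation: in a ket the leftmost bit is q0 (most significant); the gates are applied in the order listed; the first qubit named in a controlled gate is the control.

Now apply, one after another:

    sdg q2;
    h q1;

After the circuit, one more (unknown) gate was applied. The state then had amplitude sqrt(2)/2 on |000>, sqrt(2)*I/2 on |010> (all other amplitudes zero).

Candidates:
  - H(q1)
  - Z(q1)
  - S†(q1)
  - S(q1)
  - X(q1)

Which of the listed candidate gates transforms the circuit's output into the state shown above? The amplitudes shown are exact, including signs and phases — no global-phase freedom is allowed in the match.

It was S(q1) that produced the state shown.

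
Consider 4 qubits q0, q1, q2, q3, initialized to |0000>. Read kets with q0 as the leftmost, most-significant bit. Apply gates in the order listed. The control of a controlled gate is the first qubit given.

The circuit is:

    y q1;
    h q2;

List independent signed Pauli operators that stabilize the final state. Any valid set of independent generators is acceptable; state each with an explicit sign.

The final state is stabilized by the group generated by +IIXI, +ZIII, -IZII, +IIIZ; other independent generating sets are equally valid.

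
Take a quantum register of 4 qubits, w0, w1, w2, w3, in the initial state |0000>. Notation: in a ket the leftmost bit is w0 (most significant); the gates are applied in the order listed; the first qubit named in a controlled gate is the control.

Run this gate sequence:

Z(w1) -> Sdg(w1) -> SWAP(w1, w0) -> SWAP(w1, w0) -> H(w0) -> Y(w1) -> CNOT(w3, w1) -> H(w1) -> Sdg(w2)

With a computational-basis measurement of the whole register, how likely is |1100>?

A full measurement returns |1100> with probability 1/4. Key observation: steps 3-4 multiply out to the identity, so the circuit reduces to the remaining gates.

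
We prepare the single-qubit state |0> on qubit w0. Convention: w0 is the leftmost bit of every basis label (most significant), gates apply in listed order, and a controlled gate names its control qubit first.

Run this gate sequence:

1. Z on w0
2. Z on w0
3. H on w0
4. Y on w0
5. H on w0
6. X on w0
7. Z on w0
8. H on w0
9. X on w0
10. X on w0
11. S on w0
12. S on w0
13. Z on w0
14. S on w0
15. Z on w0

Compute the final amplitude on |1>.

The final state's coefficient on |1> equals -sqrt(2)/2.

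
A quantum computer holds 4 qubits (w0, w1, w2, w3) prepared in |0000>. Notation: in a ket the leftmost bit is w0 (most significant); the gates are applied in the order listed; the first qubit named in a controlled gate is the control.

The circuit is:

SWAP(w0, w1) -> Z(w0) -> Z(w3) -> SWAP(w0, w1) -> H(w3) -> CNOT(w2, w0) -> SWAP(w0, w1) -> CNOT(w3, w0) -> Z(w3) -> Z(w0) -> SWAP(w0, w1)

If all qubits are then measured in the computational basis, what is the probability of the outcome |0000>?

A full measurement returns |0000> with probability 1/2.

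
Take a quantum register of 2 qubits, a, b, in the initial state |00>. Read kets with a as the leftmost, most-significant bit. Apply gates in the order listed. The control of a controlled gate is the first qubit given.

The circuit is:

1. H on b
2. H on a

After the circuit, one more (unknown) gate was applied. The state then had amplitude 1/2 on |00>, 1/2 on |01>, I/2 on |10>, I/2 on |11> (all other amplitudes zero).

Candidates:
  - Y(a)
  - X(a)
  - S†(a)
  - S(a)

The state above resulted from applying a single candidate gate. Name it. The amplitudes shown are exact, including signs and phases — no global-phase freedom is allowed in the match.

It was S(a) that produced the state shown.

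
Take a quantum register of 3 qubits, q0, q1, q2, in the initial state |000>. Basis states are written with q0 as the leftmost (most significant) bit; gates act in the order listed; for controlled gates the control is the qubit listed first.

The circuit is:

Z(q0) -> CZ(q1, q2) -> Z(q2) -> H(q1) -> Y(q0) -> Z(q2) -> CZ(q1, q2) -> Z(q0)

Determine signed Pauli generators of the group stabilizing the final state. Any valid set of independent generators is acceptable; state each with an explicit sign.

The stabilizer group can be generated by +IXI, -ZII, +IIZ, among other valid generating sets.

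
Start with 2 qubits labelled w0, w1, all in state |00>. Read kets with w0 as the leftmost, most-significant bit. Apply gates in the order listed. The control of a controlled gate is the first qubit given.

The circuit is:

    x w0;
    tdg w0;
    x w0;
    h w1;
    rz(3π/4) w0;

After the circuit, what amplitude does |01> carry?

The amplitude on |01> is -sqrt(2)*exp(3*I*pi/8)/2.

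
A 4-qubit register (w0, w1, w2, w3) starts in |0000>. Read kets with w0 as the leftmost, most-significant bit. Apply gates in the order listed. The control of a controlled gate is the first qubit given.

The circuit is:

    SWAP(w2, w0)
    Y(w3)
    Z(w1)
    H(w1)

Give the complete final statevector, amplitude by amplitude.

After the circuit, the state carries amplitude sqrt(2)*I/2 on |0001>, sqrt(2)*I/2 on |0101>, and 0 on every other basis state.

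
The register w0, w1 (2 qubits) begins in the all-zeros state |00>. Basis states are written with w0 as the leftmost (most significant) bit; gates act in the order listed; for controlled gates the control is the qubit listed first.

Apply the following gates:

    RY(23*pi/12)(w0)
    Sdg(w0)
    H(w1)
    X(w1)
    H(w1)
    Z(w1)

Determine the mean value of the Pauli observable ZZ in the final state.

The expectation value of ZZ is sqrt(2)/4 + sqrt(6)/4. Key observation: gates 3-6 undo each other exactly, leaving only the rest of the circuit to track.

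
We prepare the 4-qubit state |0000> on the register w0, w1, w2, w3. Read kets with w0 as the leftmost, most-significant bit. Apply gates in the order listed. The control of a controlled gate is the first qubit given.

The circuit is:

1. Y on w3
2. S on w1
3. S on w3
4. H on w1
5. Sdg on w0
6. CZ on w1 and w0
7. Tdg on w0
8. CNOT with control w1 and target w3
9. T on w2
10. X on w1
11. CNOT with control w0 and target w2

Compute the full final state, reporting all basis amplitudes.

The resulting statevector has amplitude -sqrt(2)/2 on |0000>, -sqrt(2)/2 on |0101>, and 0 on every other basis state.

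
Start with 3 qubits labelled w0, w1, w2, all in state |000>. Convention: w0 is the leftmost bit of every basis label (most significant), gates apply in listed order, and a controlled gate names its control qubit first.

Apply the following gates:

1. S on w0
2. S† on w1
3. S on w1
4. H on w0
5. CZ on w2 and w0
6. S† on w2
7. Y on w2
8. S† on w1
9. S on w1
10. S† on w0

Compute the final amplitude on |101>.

The final state's coefficient on |101> equals sqrt(2)/2.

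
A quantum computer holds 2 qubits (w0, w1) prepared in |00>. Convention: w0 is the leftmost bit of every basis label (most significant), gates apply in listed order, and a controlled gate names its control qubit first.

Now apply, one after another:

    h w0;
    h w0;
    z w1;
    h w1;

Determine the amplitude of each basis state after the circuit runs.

After the circuit, the state carries amplitude sqrt(2)/2 on |00>, sqrt(2)/2 on |01>, 0 on |10>, 0 on |11>.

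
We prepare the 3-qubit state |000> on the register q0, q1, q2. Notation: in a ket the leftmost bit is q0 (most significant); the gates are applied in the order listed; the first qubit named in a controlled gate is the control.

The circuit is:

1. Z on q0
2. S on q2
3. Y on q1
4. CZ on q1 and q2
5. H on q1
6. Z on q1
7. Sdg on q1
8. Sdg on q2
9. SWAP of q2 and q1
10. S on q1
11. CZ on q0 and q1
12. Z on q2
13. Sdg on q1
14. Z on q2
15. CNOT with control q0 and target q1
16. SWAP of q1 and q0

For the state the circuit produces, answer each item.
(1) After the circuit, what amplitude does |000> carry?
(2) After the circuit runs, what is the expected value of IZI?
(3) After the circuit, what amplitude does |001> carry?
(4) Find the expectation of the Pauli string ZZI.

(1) |000> carries amplitude sqrt(2)*I/2 in the final state.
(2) The observable IZI averages to 1.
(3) |001> carries amplitude sqrt(2)/2 in the final state.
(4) In the final state, ZZI has expectation 1.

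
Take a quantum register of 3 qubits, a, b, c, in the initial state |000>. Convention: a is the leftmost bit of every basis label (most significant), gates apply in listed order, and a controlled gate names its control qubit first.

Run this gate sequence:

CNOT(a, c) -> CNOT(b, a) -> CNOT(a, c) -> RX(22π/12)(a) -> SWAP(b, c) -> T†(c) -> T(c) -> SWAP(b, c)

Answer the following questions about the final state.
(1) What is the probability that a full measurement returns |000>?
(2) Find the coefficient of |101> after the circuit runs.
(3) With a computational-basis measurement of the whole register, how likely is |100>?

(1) The probability of measuring |000> is sqrt(3)/4 + 1/2. Key observation: steps 5-8 multiply out to the identity, so the circuit reduces to the remaining gates.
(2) The amplitude on |101> is 0.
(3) The probability of measuring |100> is 1/2 - sqrt(3)/4.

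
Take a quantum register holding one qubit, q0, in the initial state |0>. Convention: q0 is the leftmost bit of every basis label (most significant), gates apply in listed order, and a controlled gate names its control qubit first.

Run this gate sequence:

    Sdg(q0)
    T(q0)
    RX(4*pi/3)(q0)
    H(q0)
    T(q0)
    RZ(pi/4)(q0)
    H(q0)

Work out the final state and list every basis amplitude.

The resulting statevector has amplitude (-sqrt(3) - 1 + I + sqrt(3)*I)*exp(3*I*pi/8)/4 on |0>, -sqrt(3)*exp(3*I*pi/8)/4 - sqrt(3)*exp(7*I*pi/8)/4 + exp(7*I*pi/8)/4 + exp(3*I*pi/8)/4 on |1>.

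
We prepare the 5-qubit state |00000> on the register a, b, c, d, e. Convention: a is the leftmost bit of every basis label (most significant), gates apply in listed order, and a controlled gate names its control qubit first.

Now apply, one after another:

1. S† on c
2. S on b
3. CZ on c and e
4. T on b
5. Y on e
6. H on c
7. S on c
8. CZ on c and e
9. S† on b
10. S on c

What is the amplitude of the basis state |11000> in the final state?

|11000> carries amplitude 0 in the final state.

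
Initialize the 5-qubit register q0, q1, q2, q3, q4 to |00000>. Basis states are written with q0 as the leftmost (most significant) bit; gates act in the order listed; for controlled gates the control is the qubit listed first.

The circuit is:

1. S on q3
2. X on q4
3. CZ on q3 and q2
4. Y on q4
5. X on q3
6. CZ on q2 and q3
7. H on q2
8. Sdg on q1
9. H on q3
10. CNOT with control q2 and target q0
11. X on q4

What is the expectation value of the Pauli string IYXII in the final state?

In the final state, IYXII has expectation 0.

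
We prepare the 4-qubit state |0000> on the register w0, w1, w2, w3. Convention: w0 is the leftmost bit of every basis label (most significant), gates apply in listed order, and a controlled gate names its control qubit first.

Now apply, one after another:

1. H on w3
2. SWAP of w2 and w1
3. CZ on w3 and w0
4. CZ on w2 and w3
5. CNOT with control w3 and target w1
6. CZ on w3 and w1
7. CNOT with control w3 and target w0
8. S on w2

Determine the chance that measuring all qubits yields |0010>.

Outcome |0010> occurs with probability 0.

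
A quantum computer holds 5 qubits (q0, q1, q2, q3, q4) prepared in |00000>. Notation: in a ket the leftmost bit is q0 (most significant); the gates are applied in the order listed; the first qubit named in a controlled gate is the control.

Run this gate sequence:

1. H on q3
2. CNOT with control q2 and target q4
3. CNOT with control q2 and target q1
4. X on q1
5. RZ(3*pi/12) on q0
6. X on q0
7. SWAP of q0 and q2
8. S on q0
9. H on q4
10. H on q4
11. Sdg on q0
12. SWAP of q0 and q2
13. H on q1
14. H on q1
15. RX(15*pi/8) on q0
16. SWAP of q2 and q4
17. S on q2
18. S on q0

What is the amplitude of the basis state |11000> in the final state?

|11000> carries amplitude -sqrt(2)*exp(3*I*pi/8)*cos(pi/16)/2 in the final state.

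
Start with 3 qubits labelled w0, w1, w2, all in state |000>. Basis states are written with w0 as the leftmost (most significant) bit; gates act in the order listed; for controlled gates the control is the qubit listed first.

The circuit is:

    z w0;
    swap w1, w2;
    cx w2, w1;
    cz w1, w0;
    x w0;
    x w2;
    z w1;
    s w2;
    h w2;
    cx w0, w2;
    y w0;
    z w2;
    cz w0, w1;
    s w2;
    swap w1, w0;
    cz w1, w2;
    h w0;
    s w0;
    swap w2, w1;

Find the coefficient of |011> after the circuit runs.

The amplitude on |011> is 0.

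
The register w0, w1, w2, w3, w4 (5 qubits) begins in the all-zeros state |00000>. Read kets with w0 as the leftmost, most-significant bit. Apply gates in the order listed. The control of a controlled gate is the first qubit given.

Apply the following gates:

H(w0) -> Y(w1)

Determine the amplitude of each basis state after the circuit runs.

The final amplitudes are sqrt(2)*I/2 on |01000>, sqrt(2)*I/2 on |11000>, and 0 on every other basis state.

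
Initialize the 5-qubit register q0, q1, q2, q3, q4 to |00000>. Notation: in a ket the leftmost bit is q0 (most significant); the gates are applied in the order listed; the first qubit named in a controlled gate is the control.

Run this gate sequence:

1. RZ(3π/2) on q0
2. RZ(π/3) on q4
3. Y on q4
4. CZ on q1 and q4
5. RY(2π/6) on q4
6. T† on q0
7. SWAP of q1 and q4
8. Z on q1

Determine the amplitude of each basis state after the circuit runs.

The resulting statevector has amplitude exp(7*I*pi/12)/2 on |00000>, sqrt(3)*exp(7*I*pi/12)/2 on |01000>, and 0 on every other basis state.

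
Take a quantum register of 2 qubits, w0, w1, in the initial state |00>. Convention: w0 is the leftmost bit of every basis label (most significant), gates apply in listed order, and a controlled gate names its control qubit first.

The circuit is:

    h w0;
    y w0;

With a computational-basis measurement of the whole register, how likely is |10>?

Outcome |10> occurs with probability 1/2.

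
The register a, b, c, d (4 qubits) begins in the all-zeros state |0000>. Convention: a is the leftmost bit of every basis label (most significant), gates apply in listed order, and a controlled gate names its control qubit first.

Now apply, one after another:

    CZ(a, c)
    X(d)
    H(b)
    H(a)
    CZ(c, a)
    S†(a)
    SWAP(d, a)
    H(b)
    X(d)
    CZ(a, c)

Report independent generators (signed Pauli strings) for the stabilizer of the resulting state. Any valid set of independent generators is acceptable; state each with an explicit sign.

The stabilizer group can be generated by +IIIY, -ZIII, +IZII, +IIZI, among other valid generating sets.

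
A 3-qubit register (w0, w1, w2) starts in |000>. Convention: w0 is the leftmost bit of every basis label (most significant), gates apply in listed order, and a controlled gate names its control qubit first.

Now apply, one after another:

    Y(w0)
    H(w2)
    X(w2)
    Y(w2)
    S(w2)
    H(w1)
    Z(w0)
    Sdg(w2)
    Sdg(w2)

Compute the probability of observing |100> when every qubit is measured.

Outcome |100> occurs with probability 1/4.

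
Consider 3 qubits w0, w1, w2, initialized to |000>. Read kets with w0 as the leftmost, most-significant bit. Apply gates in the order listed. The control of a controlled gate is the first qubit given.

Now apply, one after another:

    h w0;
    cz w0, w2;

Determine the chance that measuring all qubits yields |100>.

A full measurement returns |100> with probability 1/2.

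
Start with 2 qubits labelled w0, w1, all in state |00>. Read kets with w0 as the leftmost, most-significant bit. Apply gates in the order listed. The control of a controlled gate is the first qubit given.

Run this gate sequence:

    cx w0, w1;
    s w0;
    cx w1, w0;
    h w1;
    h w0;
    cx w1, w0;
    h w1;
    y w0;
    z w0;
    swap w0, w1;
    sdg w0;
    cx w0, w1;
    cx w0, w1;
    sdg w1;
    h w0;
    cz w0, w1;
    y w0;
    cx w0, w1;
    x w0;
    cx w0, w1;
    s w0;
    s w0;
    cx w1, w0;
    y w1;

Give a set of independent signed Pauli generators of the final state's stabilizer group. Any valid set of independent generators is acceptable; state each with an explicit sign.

The final state is stabilized by the group generated by +XZ, +ZY; other independent generating sets are equally valid. Key observation: gates 12-13 undo each other exactly, leaving only the rest of the circuit to track.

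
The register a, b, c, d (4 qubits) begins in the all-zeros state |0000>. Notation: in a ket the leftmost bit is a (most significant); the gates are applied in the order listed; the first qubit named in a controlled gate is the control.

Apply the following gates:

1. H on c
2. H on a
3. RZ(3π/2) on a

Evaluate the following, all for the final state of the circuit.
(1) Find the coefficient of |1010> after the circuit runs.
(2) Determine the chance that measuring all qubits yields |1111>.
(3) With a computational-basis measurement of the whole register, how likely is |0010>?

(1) The amplitude on |1010> is exp(3*I*pi/4)/2.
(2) A full measurement returns |1111> with probability 0.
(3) Outcome |0010> occurs with probability 1/4.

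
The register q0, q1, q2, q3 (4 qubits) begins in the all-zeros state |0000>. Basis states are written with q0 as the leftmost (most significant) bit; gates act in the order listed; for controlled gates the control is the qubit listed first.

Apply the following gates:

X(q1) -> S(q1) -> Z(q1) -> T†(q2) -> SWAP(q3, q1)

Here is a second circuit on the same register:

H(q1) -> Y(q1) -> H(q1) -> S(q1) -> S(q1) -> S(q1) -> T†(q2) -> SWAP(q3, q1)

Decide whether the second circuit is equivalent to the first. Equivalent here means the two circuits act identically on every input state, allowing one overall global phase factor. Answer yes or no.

No, they are not equivalent — no single phase factor reconciles the two unitaries.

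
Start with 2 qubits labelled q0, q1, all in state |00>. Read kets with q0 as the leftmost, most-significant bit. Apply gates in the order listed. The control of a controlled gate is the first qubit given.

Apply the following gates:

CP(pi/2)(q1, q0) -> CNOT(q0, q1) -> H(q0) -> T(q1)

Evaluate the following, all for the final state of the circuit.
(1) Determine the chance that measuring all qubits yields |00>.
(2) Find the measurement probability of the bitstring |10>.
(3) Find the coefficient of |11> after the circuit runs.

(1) The probability of measuring |00> is 1/2.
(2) Outcome |10> occurs with probability 1/2.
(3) |11> carries amplitude 0 in the final state.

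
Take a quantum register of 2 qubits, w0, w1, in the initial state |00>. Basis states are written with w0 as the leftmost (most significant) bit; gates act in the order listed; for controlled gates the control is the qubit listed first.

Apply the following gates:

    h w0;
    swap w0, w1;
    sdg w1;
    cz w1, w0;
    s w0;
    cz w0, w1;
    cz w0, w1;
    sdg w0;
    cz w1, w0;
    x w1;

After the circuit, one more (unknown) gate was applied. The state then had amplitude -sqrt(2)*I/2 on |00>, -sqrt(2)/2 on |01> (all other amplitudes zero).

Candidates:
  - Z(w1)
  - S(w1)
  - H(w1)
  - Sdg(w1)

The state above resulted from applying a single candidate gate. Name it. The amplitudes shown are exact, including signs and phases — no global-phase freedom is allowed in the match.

The applied gate was Z(w1).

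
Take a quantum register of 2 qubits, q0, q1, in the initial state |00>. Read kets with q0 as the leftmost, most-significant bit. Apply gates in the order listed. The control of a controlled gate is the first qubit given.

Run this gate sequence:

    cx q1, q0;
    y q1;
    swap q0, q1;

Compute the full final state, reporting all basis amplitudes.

The final amplitudes are I on |10>, and 0 on every other basis state.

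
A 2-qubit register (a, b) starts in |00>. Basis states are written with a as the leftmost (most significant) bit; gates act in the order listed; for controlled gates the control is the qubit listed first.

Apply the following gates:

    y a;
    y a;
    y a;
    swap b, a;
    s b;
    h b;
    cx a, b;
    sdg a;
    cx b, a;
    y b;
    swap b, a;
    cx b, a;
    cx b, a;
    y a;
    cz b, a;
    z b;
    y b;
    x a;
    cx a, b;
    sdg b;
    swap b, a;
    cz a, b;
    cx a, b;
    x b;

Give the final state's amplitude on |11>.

The amplitude on |11> is 0.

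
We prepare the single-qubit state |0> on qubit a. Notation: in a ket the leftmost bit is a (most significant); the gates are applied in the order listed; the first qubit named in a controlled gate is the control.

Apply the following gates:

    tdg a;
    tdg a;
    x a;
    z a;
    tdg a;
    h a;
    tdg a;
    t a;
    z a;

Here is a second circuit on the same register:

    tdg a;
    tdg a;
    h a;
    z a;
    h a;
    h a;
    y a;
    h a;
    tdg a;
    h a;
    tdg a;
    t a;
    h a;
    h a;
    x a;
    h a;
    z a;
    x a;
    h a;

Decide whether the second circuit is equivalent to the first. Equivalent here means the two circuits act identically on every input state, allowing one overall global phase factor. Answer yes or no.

No: there is an input state on which the two circuits produce genuinely different outputs (not merely differing by a phase).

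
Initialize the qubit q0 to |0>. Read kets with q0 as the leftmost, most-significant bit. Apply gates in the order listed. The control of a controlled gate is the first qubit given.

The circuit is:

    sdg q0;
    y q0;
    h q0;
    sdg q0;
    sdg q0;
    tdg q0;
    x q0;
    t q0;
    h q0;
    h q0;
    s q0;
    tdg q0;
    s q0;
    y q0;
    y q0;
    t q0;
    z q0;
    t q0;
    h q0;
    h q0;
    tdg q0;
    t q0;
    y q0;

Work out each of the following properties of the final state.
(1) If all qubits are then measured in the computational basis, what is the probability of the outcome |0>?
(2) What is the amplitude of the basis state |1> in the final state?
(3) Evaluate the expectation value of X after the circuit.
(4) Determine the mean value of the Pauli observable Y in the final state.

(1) A full measurement returns |0> with probability 1/2. Key observation: gates 18-21 undo each other exactly, leaving only the rest of the circuit to track.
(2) The final state's coefficient on |1> equals sqrt(2)*exp(3*I*pi/4)/2.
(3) The observable X averages to sqrt(2)/2.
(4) The observable Y averages to sqrt(2)/2.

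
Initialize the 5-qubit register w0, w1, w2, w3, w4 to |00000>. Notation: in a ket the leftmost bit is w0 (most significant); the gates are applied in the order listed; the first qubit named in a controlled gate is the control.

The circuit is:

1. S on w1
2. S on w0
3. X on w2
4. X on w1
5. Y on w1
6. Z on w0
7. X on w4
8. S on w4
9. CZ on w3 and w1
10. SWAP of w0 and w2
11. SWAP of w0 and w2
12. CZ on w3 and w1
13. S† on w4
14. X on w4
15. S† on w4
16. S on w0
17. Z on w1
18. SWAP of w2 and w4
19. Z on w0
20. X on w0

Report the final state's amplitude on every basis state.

After the circuit, the state carries amplitude -I on |10001>, and 0 on every other basis state. Key observation: the block from step 7 through step 14 cancels to the identity and can be dropped.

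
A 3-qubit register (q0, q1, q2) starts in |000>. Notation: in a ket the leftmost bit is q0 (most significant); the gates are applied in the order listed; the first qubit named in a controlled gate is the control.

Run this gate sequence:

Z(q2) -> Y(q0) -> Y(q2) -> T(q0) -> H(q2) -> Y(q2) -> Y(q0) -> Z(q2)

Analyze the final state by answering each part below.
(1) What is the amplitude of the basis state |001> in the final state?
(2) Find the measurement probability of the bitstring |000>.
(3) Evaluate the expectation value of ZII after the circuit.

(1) The amplitude on |001> is sqrt(2)*exp(I*pi/4)/2.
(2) The probability of measuring |000> is 1/2.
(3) The observable ZII averages to 1.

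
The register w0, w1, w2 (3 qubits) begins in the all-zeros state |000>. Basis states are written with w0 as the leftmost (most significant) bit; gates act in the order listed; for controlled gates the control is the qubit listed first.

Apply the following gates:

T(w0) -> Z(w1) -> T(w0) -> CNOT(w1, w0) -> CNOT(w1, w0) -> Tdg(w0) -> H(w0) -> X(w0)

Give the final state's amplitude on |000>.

|000> carries amplitude sqrt(2)/2 in the final state.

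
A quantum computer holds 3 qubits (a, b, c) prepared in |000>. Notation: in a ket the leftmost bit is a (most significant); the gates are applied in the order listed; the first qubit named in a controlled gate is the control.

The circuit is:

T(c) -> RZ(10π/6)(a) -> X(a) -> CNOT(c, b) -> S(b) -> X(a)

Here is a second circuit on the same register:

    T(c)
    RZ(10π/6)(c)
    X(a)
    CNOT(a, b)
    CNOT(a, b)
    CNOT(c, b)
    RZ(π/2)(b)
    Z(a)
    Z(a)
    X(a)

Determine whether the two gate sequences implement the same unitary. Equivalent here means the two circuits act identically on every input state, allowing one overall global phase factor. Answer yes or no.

No, they are not equivalent — no single phase factor reconciles the two unitaries.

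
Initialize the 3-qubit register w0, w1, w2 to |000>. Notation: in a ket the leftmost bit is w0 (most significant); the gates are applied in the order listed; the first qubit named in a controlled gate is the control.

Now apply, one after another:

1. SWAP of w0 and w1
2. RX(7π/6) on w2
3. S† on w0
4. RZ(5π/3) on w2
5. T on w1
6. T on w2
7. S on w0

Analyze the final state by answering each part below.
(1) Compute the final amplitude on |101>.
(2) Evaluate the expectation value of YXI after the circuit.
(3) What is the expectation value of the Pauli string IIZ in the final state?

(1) |101> carries amplitude 0 in the final state.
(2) The expectation value of YXI is 0.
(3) The observable IIZ averages to -sqrt(3)/2.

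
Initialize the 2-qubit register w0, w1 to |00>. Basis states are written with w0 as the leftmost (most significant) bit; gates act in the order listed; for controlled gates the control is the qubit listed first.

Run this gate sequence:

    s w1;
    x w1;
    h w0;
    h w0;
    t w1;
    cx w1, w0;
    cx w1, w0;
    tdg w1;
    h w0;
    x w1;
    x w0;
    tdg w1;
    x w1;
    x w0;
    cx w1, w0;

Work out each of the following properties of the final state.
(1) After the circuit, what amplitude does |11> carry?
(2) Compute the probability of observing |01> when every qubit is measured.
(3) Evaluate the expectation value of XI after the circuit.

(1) The final state's coefficient on |11> equals sqrt(2)/2.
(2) Outcome |01> occurs with probability 1/2.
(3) In the final state, XI has expectation 1.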